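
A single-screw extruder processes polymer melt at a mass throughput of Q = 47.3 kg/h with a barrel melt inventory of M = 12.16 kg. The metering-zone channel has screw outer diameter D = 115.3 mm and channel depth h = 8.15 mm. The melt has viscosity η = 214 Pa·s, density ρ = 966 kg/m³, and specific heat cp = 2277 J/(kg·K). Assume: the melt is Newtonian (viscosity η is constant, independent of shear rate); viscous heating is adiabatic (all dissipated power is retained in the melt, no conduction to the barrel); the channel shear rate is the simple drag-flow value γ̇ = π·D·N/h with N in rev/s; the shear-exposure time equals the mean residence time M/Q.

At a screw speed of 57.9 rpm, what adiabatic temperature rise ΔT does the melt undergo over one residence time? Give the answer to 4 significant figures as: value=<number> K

Throughput in SI: Q_s = 47.3 kg/h ÷ 3600 s/h = 0.0131389 kg/s
t_res = M / Q_s = 12.16 / 0.0131389 = 925.497 s
Convert to SI: D = 0.1153 m, h = 0.00815 m, N = 57.9/60 = 0.965 rev/s
γ̇ = π·D·N / h = π · 0.1153 · 0.965 / 0.00815 = 42.8893 s⁻¹
ΔT = η·γ̇²·t_res/(ρ·cp) = [214 × 42.8893² × 925.497] / [966 × 2277] = 165.633 K

value=165.6 K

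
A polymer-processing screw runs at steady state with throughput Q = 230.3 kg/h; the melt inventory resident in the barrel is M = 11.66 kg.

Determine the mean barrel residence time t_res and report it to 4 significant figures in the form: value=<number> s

value=182.3 s

Throughput in SI: Q_s = 230.3 kg/h ÷ 3600 s/h = 0.0639722 kg/s
t_res = M / Q_s = 11.66 / 0.0639722 = 182.267 s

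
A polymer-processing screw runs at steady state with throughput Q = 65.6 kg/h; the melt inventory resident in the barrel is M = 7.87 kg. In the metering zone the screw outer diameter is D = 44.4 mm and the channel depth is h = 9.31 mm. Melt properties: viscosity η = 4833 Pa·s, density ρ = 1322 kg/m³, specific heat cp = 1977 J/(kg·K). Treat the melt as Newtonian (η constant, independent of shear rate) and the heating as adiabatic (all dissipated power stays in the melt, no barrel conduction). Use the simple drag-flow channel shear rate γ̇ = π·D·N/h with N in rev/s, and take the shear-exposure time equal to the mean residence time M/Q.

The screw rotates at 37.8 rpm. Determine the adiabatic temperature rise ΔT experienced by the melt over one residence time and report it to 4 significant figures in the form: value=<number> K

Q_s = Q / 3600 = 65.6 / 3600 = 0.0182222 kg/s
Mean residence time: t_res = M/Q_s = 7.87 kg / 0.0182222 kg/s = 431.89 s
Convert to SI: D = 0.0444 m, h = 0.00931 m, N = 37.8/60 = 0.63 rev/s
γ̇ = π·D·N / h = π · 0.0444 · 0.63 / 0.00931 = 9.43895 s⁻¹
Adiabatic rise: ΔT = η γ̇² t_res / (ρ cp) = 4833·(9.43895)²·431.89 / (1322·1977) = 71.154 K

value=71.15 K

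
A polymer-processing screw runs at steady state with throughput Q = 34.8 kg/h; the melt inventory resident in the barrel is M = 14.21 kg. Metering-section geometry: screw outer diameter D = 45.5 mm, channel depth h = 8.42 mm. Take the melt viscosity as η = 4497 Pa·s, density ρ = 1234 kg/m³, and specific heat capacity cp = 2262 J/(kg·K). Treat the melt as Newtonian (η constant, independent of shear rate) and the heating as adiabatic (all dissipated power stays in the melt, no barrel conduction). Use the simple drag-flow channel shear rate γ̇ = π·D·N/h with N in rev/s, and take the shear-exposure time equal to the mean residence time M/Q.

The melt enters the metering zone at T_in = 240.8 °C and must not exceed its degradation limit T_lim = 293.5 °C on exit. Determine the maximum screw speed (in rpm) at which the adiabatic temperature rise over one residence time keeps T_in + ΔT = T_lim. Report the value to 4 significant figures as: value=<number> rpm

Throughput in SI: Q_s = 34.8 kg/h ÷ 3600 s/h = 0.00966667 kg/s
t_res = M / Q_s = 14.21 / 0.00966667 = 1470 s
Geometry in SI: D = 45.5 mm → 0.0455 m, h = 8.42 mm → 0.00842 m
Allowable rise: ΔT_a = T_lim − T_in = 293.5 − 240.8 = 52.7 K
γ̇_max² = ΔT_a·ρ·cp / (η·t_res) = [52.7 × 1234 × 2262] / [4497 × 1470] = 22.2525 s⁻²
γ̇_max = √22.2525 = 4.71725 s⁻¹
N_max = γ̇_max·h / (π·D) = 4.71725 · 0.00842 / (π · 0.0455) = 0.277869 rev/s = 16.6721 rpm

value=16.67 rpm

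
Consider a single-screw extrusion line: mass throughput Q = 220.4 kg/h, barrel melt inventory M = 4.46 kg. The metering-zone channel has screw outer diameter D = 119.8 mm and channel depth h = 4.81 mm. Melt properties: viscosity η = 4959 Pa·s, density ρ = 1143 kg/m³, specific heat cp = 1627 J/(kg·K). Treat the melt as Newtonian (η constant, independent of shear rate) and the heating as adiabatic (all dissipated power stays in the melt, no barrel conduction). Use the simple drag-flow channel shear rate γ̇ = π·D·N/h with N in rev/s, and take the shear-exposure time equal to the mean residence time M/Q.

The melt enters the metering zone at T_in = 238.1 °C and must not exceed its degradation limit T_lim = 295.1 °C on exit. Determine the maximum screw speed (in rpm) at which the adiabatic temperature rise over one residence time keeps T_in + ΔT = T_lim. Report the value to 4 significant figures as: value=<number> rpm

Convert throughput: Q = 220.4 kg/h = 220.4/3600 = 0.0612222 kg/s
t_res = M / Q_s = 4.46 / 0.0612222 = 72.8494 s
Convert to metres: D = 0.1198 m, h = 0.00481 m
Allowable rise: ΔT_a = T_lim − T_in = 295.1 − 238.1 = 57 K
γ̇_max² = ΔT_a·ρ·cp/(η·t_res) = 57·1143·1627/(4959·72.8494) = 293.419 s⁻²
γ̇_max = sqrt(293.419) = 17.1295 s⁻¹
N_max = γ̇_max·h / (π·D) = 17.1295 · 0.00481 / (π · 0.1198) = 0.218919 rev/s = 13.1351 rpm

value=13.14 rpm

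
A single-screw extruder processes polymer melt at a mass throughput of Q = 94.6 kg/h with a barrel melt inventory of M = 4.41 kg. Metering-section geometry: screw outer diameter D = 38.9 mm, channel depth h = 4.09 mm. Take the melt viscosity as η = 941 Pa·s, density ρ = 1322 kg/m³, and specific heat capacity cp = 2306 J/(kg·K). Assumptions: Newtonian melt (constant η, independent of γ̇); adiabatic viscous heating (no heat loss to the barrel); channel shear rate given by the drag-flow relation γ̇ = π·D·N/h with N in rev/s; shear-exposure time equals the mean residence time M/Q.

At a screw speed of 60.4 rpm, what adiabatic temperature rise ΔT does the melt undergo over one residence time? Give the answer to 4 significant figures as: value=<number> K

value=46.87 K

Q_s = Q / 3600 = 94.6 / 3600 = 0.0262778 kg/s
t_res = M / Q_s = 4.41 ÷ 0.0262778 = 167.822 s
Convert to SI: D = 0.0389 m, h = 0.00409 m, N = 60.4/60 = 1.00667 rev/s
γ̇ = π D N / h = (π)(0.0389)(1.00667) / 0.00409 = 30.0789 s⁻¹
ΔT = η·γ̇²·t_res/(ρ·cp) = [941 × 30.0789² × 167.822] / [1322 × 2306] = 46.8676 K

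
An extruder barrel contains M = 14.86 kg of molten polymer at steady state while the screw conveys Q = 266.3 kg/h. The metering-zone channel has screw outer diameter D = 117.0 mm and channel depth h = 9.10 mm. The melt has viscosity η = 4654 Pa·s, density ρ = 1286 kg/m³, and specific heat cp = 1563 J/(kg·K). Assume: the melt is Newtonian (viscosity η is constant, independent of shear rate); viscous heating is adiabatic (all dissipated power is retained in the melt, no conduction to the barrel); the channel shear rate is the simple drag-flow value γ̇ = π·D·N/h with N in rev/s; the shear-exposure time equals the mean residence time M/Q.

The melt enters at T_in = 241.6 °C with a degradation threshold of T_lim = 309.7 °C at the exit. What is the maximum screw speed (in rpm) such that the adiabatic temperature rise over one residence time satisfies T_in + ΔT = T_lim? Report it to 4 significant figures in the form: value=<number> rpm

value=17.97 rpm

Q_s = Q / 3600 = 266.3 / 3600 = 0.0739722 kg/s
t_res = M / Q_s = 14.86 ÷ 0.0739722 = 200.886 s
Geometry in SI: D = 117.0 mm → 0.117 m, h = 9.10 mm → 0.0091 m
Allowable rise: ΔT_a = T_lim − T_in = 309.7 − 241.6 = 68.1 K
γ̇_max² = ΔT_a·ρ·cp / (η·t_res) = [68.1 × 1286 × 1563] / [4654 × 200.886] = 146.41 s⁻²
Take the square root: γ̇_max = √(146.41) = 12.1 s⁻¹
Solve γ̇ = πDN/h for N: N_max = γ̇_max·h/(π·D) = 12.1 × 0.0091 / (π × 0.117) = 0.299565 rev/s = 17.9739 rpm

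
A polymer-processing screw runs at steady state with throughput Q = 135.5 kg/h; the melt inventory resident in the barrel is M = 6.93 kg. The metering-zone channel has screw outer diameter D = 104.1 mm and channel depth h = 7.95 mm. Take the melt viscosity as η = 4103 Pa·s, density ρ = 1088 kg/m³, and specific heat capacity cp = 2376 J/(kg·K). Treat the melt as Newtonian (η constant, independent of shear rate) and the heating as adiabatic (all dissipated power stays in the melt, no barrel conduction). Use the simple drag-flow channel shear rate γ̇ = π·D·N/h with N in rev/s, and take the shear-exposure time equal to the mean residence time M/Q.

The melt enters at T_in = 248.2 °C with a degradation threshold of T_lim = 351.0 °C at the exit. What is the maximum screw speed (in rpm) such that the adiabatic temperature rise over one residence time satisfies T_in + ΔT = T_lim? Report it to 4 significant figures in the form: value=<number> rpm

Q_s = Q / 3600 = 135.5 / 3600 = 0.0376389 kg/s
Mean residence time: t_res = M/Q_s = 6.93 kg / 0.0376389 kg/s = 184.118 s
Geometry in SI: D = 104.1 mm → 0.1041 m, h = 7.95 mm → 0.00795 m
ΔT_a = T_lim − T_in = 351.0 − 248.2 = 102.8 K
γ̇_max² = ΔT_a·ρ·cp/(η·t_res) = 102.8·1088·2376/(4103·184.118) = 351.779 s⁻²
γ̇_max = √351.779 = 18.7558 s⁻¹
N_max = γ̇_max·h / (π·D) = 18.7558 · 0.00795 / (π · 0.1041) = 0.455934 rev/s = 27.356 rpm

value=27.36 rpm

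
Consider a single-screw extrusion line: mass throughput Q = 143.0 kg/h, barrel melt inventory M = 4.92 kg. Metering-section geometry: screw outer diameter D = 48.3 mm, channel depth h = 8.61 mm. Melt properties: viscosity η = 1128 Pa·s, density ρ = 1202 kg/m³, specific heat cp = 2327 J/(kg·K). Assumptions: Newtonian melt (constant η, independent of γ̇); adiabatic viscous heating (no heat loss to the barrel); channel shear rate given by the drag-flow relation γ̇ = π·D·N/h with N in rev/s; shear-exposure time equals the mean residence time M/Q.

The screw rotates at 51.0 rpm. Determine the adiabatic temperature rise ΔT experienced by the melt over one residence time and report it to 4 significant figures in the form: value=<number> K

value=11.21 K

Convert throughput: Q = 143.0 kg/h = 143.0/3600 = 0.0397222 kg/s
Mean residence time: t_res = M/Q_s = 4.92 kg / 0.0397222 kg/s = 123.86 s
Convert to SI: D = 0.0483 m, h = 0.00861 m, N = 51.0/60 = 0.85 rev/s
γ̇ = π D N / h = (π)(0.0483)(0.85) / 0.00861 = 14.98 s⁻¹
ΔT = η·γ̇²·t_res/(ρ·cp) = [1128 × 14.98² × 123.86] / [1202 × 2327] = 11.209 K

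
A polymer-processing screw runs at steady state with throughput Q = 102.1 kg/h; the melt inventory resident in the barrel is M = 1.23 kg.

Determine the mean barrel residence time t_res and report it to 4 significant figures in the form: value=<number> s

value=43.37 s

Q_s = Q / 3600 = 102.1 / 3600 = 0.0283611 kg/s
Mean residence time: t_res = M/Q_s = 1.23 kg / 0.0283611 kg/s = 43.3692 s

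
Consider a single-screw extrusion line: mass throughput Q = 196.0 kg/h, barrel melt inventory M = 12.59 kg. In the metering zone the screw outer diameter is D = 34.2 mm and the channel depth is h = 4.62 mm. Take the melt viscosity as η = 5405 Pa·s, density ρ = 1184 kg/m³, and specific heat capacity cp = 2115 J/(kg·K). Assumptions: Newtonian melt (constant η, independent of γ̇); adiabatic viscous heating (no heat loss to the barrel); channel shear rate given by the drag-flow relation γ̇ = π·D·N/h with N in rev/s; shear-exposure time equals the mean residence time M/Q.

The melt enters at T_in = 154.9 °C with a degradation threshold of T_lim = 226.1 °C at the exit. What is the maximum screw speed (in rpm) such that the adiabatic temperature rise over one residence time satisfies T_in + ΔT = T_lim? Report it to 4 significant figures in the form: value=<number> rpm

Q_s = Q / 3600 = 196.0 / 3600 = 0.0544444 kg/s
t_res = M / Q_s = 12.59 / 0.0544444 = 231.245 s
D = 34.2 mm = 0.0342 m;  h = 4.62 mm = 0.00462 m
ΔT_a = T_lim − T_in = 226.1 − 154.9 = 71.2 K
γ̇_max² = ΔT_a·ρ·cp / (η·t_res) = [71.2 × 1184 × 2115] / [5405 × 231.245] = 142.651 s⁻²
Take the square root: γ̇_max = √(142.651) = 11.9437 s⁻¹
Solve γ̇ = πDN/h for N: N_max = γ̇_max·h/(π·D) = 11.9437 × 0.00462 / (π × 0.0342) = 0.513574 rev/s = 30.8144 rpm

value=30.81 rpm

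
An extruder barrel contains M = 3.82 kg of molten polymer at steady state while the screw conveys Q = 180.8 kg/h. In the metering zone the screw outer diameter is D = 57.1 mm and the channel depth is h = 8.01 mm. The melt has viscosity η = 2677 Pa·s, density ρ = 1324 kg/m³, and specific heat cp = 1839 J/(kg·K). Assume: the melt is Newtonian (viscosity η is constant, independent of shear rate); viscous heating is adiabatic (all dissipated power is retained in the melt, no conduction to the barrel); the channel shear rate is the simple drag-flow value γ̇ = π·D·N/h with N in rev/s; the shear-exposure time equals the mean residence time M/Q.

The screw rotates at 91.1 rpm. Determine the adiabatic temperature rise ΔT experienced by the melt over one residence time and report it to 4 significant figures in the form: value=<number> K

Q_s = Q / 3600 = 180.8 / 3600 = 0.0502222 kg/s
Mean residence time: t_res = M/Q_s = 3.82 kg / 0.0502222 kg/s = 76.0619 s
Convert to SI: D = 0.0571 m, h = 0.00801 m, N = 91.1/60 = 1.51833 rev/s
γ̇ = π·D·N / h = π · 0.0571 · 1.51833 / 0.00801 = 34.0033 s⁻¹
ΔT = η·γ̇²·t_res / (ρ·cp) = 2677 · (34.0033)² · 76.0619 / (1324 · 1839) = 96.6913 K

value=96.69 K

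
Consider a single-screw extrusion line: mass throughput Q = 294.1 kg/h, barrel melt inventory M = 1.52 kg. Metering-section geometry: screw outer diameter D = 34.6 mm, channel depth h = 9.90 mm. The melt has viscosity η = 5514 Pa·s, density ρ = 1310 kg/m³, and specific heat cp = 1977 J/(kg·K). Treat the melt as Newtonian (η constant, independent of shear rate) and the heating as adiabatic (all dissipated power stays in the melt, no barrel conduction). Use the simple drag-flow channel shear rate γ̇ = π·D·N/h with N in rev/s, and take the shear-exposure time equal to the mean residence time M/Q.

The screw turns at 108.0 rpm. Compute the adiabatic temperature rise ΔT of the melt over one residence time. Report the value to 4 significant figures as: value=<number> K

value=15.47 K

Throughput in SI: Q_s = 294.1 kg/h ÷ 3600 s/h = 0.0816944 kg/s
t_res = M / Q_s = 1.52 ÷ 0.0816944 = 18.6059 s
D = 34.6 mm = 0.0346 m;  h = 9.90 mm = 0.0099 m;  N = 108.0 rpm / 60 = 1.8 rev/s
γ̇ = π D N / h = (π)(0.0346)(1.8) / 0.0099 = 19.7635 s⁻¹
ΔT = η·γ̇²·t_res/(ρ·cp) = [5514 × 19.7635² × 18.6059] / [1310 × 1977] = 15.4727 K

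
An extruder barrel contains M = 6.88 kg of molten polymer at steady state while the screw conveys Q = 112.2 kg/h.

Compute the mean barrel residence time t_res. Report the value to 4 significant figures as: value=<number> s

Q_s = Q / 3600 = 112.2 / 3600 = 0.0311667 kg/s
Mean residence time: t_res = M/Q_s = 6.88 kg / 0.0311667 kg/s = 220.749 s

value=220.7 s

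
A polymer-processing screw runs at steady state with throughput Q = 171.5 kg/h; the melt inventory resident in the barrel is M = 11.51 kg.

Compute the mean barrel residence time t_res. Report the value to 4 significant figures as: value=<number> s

value=241.6 s

Throughput in SI: Q_s = 171.5 kg/h ÷ 3600 s/h = 0.0476389 kg/s
Mean residence time: t_res = M/Q_s = 11.51 kg / 0.0476389 kg/s = 241.609 s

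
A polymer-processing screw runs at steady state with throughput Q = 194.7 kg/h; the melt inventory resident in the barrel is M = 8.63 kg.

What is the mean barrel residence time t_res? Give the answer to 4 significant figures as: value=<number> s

value=159.6 s

Q_s = Q / 3600 = 194.7 / 3600 = 0.0540833 kg/s
t_res = M / Q_s = 8.63 ÷ 0.0540833 = 159.569 s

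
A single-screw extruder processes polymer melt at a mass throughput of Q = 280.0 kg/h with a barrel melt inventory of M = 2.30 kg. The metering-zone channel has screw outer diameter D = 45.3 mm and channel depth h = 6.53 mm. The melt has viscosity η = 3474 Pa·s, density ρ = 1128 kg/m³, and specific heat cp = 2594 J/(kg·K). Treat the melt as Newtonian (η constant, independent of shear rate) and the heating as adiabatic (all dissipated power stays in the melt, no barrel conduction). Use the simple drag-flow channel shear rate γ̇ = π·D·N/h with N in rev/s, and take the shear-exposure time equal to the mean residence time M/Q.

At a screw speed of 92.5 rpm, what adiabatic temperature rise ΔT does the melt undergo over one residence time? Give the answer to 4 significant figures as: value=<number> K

Throughput in SI: Q_s = 280.0 kg/h ÷ 3600 s/h = 0.0777778 kg/s
Mean residence time: t_res = M/Q_s = 2.30 kg / 0.0777778 kg/s = 29.5714 s
Convert to SI: D = 0.0453 m, h = 0.00653 m, N = 92.5/60 = 1.54167 rev/s
γ̇ = π D N / h = (π)(0.0453)(1.54167) / 0.00653 = 33.5989 s⁻¹
Adiabatic rise: ΔT = η γ̇² t_res / (ρ cp) = 3474·(33.5989)²·29.5714 / (1128·2594) = 39.6345 K

value=39.63 K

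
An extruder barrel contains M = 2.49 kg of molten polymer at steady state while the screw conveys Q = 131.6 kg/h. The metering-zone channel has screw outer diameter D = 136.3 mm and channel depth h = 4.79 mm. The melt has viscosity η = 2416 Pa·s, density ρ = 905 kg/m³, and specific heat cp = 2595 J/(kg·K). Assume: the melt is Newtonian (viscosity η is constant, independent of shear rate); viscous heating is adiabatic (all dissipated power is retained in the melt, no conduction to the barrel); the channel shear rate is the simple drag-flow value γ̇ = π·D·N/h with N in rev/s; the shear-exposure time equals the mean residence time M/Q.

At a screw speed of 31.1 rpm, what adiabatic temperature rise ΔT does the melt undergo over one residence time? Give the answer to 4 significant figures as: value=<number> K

value=150.5 K

Convert throughput: Q = 131.6 kg/h = 131.6/3600 = 0.0365556 kg/s
t_res = M / Q_s = 2.49 / 0.0365556 = 68.1155 s
Convert to SI: D = 0.1363 m, h = 0.00479 m, N = 31.1/60 = 0.518333 rev/s
γ̇ = π·D·N / h = π · 0.1363 · 0.518333 / 0.00479 = 46.3361 s⁻¹
Adiabatic rise: ΔT = η γ̇² t_res / (ρ cp) = 2416·(46.3361)²·68.1155 / (905·2595) = 150.451 K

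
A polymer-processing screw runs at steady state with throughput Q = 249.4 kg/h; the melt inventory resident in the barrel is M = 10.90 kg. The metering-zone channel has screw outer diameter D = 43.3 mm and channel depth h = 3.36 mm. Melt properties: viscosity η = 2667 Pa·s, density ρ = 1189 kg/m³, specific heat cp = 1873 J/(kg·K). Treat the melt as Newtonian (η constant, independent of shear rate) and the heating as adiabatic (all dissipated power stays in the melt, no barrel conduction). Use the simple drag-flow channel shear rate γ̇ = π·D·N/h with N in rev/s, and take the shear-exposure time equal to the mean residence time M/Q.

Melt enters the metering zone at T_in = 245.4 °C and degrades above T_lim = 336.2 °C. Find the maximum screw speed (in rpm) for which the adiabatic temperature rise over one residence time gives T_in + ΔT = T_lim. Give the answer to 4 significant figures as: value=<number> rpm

Q_s = Q / 3600 = 249.4 / 3600 = 0.0692778 kg/s
t_res = M / Q_s = 10.90 / 0.0692778 = 157.338 s
D = 43.3 mm = 0.0433 m;  h = 3.36 mm = 0.00336 m
Allowable rise: ΔT_a = T_lim − T_in = 336.2 − 245.4 = 90.8 K
γ̇_max² = ΔT_a·ρ·cp/(η·t_res) = 90.8·1189·1873/(2667·157.338) = 481.892 s⁻²
γ̇_max = √481.892 = 21.952 s⁻¹
N_max = γ̇_max·h / (π·D) = 21.952 · 0.00336 / (π · 0.0433) = 0.542221 rev/s = 32.5333 rpm

value=32.53 rpm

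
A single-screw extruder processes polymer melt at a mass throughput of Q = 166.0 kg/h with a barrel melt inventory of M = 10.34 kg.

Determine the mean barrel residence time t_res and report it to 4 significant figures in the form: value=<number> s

value=224.2 s

Q_s = Q / 3600 = 166.0 / 3600 = 0.0461111 kg/s
Mean residence time: t_res = M/Q_s = 10.34 kg / 0.0461111 kg/s = 224.241 s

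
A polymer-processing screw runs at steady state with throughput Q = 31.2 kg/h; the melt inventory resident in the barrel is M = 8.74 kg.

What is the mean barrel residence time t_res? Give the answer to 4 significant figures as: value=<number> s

value=1008. s

Convert throughput: Q = 31.2 kg/h = 31.2/3600 = 0.00866667 kg/s
t_res = M / Q_s = 8.74 ÷ 0.00866667 = 1008.46 s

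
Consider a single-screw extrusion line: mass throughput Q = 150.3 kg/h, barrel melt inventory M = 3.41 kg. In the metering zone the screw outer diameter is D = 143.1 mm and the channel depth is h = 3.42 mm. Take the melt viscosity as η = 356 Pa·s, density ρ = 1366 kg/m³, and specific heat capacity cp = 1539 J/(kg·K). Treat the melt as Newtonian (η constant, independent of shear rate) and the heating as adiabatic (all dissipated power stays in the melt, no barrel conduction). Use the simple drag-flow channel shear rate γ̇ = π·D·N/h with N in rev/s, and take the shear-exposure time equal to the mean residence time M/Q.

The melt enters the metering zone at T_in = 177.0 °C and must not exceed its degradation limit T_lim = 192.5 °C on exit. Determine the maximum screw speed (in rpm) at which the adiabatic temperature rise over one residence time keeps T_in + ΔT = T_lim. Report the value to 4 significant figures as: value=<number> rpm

value=15.28 rpm

Q_s = Q / 3600 = 150.3 / 3600 = 0.04175 kg/s
Mean residence time: t_res = M/Q_s = 3.41 kg / 0.04175 kg/s = 81.6766 s
Geometry in SI: D = 143.1 mm → 0.1431 m, h = 3.42 mm → 0.00342 m
Allowable rise: ΔT_a = T_lim − T_in = 192.5 − 177.0 = 15.5 K
γ̇_max² = ΔT_a·ρ·cp/(η·t_res) = 15.5·1366·1539/(356·81.6766) = 1120.66 s⁻²
Take the square root: γ̇_max = √(1120.66) = 33.4762 s⁻¹
Solve γ̇ = πDN/h for N: N_max = γ̇_max·h/(π·D) = 33.4762 × 0.00342 / (π × 0.1431) = 0.254667 rev/s = 15.28 rpm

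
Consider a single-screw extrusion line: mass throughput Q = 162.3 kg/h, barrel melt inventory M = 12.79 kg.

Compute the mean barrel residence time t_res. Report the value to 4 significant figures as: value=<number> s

value=283.7 s

Convert throughput: Q = 162.3 kg/h = 162.3/3600 = 0.0450833 kg/s
t_res = M / Q_s = 12.79 ÷ 0.0450833 = 283.697 s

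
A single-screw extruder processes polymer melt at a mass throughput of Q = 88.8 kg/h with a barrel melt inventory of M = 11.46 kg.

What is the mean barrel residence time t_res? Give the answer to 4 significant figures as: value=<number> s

Convert throughput: Q = 88.8 kg/h = 88.8/3600 = 0.0246667 kg/s
t_res = M / Q_s = 11.46 ÷ 0.0246667 = 464.595 s

value=464.6 s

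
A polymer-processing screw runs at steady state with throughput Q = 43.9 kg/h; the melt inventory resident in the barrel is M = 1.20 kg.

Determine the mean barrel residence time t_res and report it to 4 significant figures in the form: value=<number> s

Q_s = Q / 3600 = 43.9 / 3600 = 0.0121944 kg/s
Mean residence time: t_res = M/Q_s = 1.20 kg / 0.0121944 kg/s = 98.4055 s

value=98.41 s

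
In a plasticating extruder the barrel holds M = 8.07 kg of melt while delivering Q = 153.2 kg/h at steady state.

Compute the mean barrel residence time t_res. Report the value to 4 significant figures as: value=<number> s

value=189.6 s

Q_s = Q / 3600 = 153.2 / 3600 = 0.0425556 kg/s
Mean residence time: t_res = M/Q_s = 8.07 kg / 0.0425556 kg/s = 189.634 s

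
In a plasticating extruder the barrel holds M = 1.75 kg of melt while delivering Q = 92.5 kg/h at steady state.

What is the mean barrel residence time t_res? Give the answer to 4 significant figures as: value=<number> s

Throughput in SI: Q_s = 92.5 kg/h ÷ 3600 s/h = 0.0256944 kg/s
t_res = M / Q_s = 1.75 / 0.0256944 = 68.1081 s

value=68.11 s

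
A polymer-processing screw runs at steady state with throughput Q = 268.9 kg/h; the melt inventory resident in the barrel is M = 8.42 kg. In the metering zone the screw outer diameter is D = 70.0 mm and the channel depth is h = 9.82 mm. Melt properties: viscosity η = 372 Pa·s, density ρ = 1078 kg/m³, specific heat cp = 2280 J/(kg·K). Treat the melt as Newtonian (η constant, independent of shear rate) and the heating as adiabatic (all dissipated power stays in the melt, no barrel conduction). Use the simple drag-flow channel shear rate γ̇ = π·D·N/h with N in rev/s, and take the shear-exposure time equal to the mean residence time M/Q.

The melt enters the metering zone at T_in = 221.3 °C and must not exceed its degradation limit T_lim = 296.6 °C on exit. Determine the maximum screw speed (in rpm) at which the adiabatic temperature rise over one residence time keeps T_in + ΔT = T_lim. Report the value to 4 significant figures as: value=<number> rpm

value=178.0 rpm

Throughput in SI: Q_s = 268.9 kg/h ÷ 3600 s/h = 0.0746944 kg/s
t_res = M / Q_s = 8.42 ÷ 0.0746944 = 112.726 s
Convert to metres: D = 0.07 m, h = 0.00982 m
Allowable rise: ΔT_a = T_lim − T_in = 296.6 − 221.3 = 75.3 K
γ̇_max² = ΔT_a·ρ·cp/(η·t_res) = 75.3·1078·2280/(372·112.726) = 4413.49 s⁻²
γ̇_max = sqrt(4413.49) = 66.4341 s⁻¹
N_max = γ̇_max h / (πD) = 66.4341·0.00982/(π·0.07) = 2.96657 rev/s → ×60 = 177.994 rpm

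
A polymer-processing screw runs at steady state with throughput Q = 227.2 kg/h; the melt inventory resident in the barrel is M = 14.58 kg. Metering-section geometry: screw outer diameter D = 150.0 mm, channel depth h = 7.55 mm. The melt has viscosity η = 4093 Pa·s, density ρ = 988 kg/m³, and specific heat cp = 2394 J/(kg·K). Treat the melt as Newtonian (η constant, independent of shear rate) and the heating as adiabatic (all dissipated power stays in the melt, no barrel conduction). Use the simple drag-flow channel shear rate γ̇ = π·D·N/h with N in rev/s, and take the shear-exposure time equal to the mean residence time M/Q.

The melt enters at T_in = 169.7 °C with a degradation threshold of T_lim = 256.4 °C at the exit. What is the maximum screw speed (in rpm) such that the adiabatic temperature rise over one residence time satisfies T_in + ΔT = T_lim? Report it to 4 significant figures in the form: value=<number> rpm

Convert throughput: Q = 227.2 kg/h = 227.2/3600 = 0.0631111 kg/s
t_res = M / Q_s = 14.58 ÷ 0.0631111 = 231.021 s
Geometry in SI: D = 150.0 mm → 0.15 m, h = 7.55 mm → 0.00755 m
Allowable rise: ΔT_a = T_lim − T_in = 256.4 − 169.7 = 86.7 K
γ̇_max² = ΔT_a·ρ·cp / (η·t_res) = [86.7 × 988 × 2394] / [4093 × 231.021] = 216.874 s⁻²
γ̇_max = sqrt(216.874) = 14.7266 s⁻¹
N_max = γ̇_max·h / (π·D) = 14.7266 · 0.00755 / (π · 0.15) = 0.235944 rev/s = 14.1566 rpm

value=14.16 rpm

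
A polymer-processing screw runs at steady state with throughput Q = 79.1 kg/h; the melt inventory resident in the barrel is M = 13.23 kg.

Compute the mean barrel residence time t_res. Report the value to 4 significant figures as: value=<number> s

Convert throughput: Q = 79.1 kg/h = 79.1/3600 = 0.0219722 kg/s
Mean residence time: t_res = M/Q_s = 13.23 kg / 0.0219722 kg/s = 602.124 s

value=602.1 s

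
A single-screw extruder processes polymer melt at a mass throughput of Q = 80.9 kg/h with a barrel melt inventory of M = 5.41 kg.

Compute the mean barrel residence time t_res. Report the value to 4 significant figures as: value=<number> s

Convert throughput: Q = 80.9 kg/h = 80.9/3600 = 0.0224722 kg/s
Mean residence time: t_res = M/Q_s = 5.41 kg / 0.0224722 kg/s = 240.742 s

value=240.7 s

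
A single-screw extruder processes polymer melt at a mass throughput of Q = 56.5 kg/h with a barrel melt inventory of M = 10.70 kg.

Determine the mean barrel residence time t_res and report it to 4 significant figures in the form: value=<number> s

value=681.8 s

Throughput in SI: Q_s = 56.5 kg/h ÷ 3600 s/h = 0.0156944 kg/s
Mean residence time: t_res = M/Q_s = 10.70 kg / 0.0156944 kg/s = 681.77 s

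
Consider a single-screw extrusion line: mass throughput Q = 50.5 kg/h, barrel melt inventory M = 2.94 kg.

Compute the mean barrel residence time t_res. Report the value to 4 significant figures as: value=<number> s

Q_s = Q / 3600 = 50.5 / 3600 = 0.0140278 kg/s
t_res = M / Q_s = 2.94 / 0.0140278 = 209.584 s

value=209.6 s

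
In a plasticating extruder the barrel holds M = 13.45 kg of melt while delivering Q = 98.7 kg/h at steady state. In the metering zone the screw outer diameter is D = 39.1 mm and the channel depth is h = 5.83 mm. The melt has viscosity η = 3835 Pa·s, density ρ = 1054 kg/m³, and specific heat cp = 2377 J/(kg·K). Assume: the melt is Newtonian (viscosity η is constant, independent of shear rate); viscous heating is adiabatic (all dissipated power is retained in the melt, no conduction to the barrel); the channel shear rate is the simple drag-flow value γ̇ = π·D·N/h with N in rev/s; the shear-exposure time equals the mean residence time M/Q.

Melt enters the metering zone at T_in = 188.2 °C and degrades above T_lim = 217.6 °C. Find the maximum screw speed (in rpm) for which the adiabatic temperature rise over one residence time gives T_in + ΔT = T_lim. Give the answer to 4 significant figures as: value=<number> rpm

Q_s = Q / 3600 = 98.7 / 3600 = 0.0274167 kg/s
t_res = M / Q_s = 13.45 / 0.0274167 = 490.578 s
D = 39.1 mm = 0.0391 m;  h = 5.83 mm = 0.00583 m
ΔT_a = T_lim − T_in = 217.6 − 188.2 = 29.4 K
γ̇_max² = ΔT_a·ρ·cp / (η·t_res) = [29.4 × 1054 × 2377] / [3835 × 490.578] = 39.1511 s⁻²
γ̇_max = √39.1511 = 6.25709 s⁻¹
Solve γ̇ = πDN/h for N: N_max = γ̇_max·h/(π·D) = 6.25709 × 0.00583 / (π × 0.0391) = 0.296971 rev/s = 17.8183 rpm

value=17.82 rpm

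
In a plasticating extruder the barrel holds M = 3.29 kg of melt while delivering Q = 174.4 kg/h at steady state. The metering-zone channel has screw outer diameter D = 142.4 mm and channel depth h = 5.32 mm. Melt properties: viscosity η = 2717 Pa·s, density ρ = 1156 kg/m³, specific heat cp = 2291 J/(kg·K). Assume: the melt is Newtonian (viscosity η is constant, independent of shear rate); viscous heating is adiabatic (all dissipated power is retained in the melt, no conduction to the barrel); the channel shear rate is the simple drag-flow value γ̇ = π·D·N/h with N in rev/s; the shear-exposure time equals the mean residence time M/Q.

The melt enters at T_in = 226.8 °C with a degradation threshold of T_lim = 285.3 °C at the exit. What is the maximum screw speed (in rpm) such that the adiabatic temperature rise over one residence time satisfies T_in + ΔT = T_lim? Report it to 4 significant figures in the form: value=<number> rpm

Convert throughput: Q = 174.4 kg/h = 174.4/3600 = 0.0484444 kg/s
Mean residence time: t_res = M/Q_s = 3.29 kg / 0.0484444 kg/s = 67.9128 s
Convert to metres: D = 0.1424 m, h = 0.00532 m
ΔT_a = T_lim − T_in = 285.3 − 226.8 = 58.5 K
γ̇_max² = ΔT_a·ρ·cp/(η·t_res) = 58.5·1156·2291/(2717·67.9128) = 839.648 s⁻²
γ̇_max = sqrt(839.648) = 28.9767 s⁻¹
N_max = γ̇_max h / (πD) = 28.9767·0.00532/(π·0.1424) = 0.344588 rev/s → ×60 = 20.6753 rpm

value=20.68 rpm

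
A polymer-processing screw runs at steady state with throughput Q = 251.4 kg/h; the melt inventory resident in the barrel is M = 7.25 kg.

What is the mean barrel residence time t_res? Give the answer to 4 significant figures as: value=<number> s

Throughput in SI: Q_s = 251.4 kg/h ÷ 3600 s/h = 0.0698333 kg/s
Mean residence time: t_res = M/Q_s = 7.25 kg / 0.0698333 kg/s = 103.819 s

value=103.8 s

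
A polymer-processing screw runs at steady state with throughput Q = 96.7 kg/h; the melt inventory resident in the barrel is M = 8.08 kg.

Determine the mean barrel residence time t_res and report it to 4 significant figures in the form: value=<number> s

value=300.8 s

Q_s = Q / 3600 = 96.7 / 3600 = 0.0268611 kg/s
t_res = M / Q_s = 8.08 ÷ 0.0268611 = 300.807 s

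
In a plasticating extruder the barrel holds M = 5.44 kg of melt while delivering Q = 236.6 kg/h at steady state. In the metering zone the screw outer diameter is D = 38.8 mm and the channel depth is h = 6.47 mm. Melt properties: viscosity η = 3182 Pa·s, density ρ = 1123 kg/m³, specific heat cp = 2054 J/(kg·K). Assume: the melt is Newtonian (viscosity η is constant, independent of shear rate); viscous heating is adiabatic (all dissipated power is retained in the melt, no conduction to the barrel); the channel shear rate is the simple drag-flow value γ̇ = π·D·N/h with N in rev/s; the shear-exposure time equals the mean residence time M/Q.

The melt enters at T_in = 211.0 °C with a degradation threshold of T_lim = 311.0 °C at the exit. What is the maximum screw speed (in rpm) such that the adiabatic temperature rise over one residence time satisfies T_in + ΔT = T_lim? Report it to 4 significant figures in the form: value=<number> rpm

Convert throughput: Q = 236.6 kg/h = 236.6/3600 = 0.0657222 kg/s
Mean residence time: t_res = M/Q_s = 5.44 kg / 0.0657222 kg/s = 82.7726 s
Geometry in SI: D = 38.8 mm → 0.0388 m, h = 6.47 mm → 0.00647 m
Allowable rise: ΔT_a = T_lim − T_in = 311.0 − 211.0 = 100 K
γ̇_max² = ΔT_a·ρ·cp/(η·t_res) = 100·1123·2054/(3182·82.7726) = 875.777 s⁻²
γ̇_max = √875.777 = 29.5935 s⁻¹
N_max = γ̇_max·h / (π·D) = 29.5935 · 0.00647 / (π · 0.0388) = 1.57079 rev/s = 94.2477 rpm

value=94.25 rpm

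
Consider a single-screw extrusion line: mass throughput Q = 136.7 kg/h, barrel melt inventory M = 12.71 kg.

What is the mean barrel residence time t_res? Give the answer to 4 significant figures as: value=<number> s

Convert throughput: Q = 136.7 kg/h = 136.7/3600 = 0.0379722 kg/s
t_res = M / Q_s = 12.71 ÷ 0.0379722 = 334.718 s

value=334.7 s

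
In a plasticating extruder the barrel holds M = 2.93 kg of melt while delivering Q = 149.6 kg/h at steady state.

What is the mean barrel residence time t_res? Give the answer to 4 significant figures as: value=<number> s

Throughput in SI: Q_s = 149.6 kg/h ÷ 3600 s/h = 0.0415556 kg/s
t_res = M / Q_s = 2.93 ÷ 0.0415556 = 70.508 s

value=70.51 s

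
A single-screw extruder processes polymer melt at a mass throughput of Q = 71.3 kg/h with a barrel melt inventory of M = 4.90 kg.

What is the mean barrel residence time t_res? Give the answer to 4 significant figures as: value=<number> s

Throughput in SI: Q_s = 71.3 kg/h ÷ 3600 s/h = 0.0198056 kg/s
t_res = M / Q_s = 4.90 ÷ 0.0198056 = 247.405 s

value=247.4 s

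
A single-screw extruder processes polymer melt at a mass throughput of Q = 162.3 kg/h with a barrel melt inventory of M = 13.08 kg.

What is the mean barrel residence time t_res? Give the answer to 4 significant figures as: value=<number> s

value=290.1 s

Convert throughput: Q = 162.3 kg/h = 162.3/3600 = 0.0450833 kg/s
t_res = M / Q_s = 13.08 / 0.0450833 = 290.129 s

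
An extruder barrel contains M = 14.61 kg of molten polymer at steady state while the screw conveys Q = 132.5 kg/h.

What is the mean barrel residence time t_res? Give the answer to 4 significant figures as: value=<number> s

Convert throughput: Q = 132.5 kg/h = 132.5/3600 = 0.0368056 kg/s
Mean residence time: t_res = M/Q_s = 14.61 kg / 0.0368056 kg/s = 396.951 s

value=397.0 s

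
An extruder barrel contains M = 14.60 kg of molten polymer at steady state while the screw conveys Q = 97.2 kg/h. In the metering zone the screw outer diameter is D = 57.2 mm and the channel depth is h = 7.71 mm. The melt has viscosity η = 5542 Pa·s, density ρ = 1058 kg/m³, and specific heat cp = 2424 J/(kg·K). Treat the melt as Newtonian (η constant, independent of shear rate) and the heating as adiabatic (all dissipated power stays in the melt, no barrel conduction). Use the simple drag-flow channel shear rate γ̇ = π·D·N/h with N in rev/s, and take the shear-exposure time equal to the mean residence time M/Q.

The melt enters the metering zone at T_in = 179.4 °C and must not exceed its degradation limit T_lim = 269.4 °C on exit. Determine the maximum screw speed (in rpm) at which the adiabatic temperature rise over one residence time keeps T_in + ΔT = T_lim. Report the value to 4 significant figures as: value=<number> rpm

Throughput in SI: Q_s = 97.2 kg/h ÷ 3600 s/h = 0.027 kg/s
Mean residence time: t_res = M/Q_s = 14.60 kg / 0.027 kg/s = 540.741 s
Geometry in SI: D = 57.2 mm → 0.0572 m, h = 7.71 mm → 0.00771 m
Allowable rise: ΔT_a = T_lim − T_in = 269.4 − 179.4 = 90 K
Invert ΔT = ηγ̇²t_res/(ρcp) for γ̇: γ̇_max² = ΔT_a ρ cp / (η t_res) = 90·1058·2424 / (5542·540.741) = 77.0203 s⁻²
γ̇_max = √77.0203 = 8.77612 s⁻¹
Solve γ̇ = πDN/h for N: N_max = γ̇_max·h/(π·D) = 8.77612 × 0.00771 / (π × 0.0572) = 0.37654 rev/s = 22.5924 rpm

value=22.59 rpm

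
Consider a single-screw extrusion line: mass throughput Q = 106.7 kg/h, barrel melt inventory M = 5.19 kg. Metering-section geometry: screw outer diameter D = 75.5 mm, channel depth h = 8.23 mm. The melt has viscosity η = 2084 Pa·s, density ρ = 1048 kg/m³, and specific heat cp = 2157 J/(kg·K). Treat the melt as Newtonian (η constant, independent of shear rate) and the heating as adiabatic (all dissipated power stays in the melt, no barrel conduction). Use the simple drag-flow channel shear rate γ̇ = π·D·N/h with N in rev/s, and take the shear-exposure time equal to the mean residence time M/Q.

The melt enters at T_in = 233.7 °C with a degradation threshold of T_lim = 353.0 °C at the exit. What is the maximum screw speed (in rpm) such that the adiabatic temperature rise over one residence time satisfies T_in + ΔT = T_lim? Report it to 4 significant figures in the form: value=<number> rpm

Convert throughput: Q = 106.7 kg/h = 106.7/3600 = 0.0296389 kg/s
t_res = M / Q_s = 5.19 ÷ 0.0296389 = 175.108 s
D = 75.5 mm = 0.0755 m;  h = 8.23 mm = 0.00823 m
ΔT_a = T_lim − T_in = 353.0 °C − 233.7 °C = 119.3 K
γ̇_max² = ΔT_a·ρ·cp / (η·t_res) = [119.3 × 1048 × 2157] / [2084 × 175.108] = 739.007 s⁻²
γ̇_max = √739.007 = 27.1847 s⁻¹
N_max = γ̇_max h / (πD) = 27.1847·0.00823/(π·0.0755) = 0.943251 rev/s → ×60 = 56.5951 rpm

value=56.60 rpm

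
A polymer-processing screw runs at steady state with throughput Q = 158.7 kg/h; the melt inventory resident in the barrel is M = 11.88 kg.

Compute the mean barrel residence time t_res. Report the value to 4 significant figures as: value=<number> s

Throughput in SI: Q_s = 158.7 kg/h ÷ 3600 s/h = 0.0440833 kg/s
t_res = M / Q_s = 11.88 / 0.0440833 = 269.49 s

value=269.5 s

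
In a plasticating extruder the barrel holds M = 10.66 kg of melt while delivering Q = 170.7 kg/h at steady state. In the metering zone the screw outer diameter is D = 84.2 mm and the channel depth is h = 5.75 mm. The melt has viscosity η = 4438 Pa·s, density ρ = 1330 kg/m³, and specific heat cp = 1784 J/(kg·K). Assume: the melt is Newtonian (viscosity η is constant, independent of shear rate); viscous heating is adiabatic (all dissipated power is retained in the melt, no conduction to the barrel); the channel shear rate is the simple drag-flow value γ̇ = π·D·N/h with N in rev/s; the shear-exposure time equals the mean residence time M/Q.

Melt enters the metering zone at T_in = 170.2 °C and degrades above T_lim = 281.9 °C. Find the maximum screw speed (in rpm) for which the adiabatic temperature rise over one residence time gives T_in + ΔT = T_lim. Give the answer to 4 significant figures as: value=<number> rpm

value=21.26 rpm

Convert throughput: Q = 170.7 kg/h = 170.7/3600 = 0.0474167 kg/s
t_res = M / Q_s = 10.66 / 0.0474167 = 224.815 s
D = 84.2 mm = 0.0842 m;  h = 5.75 mm = 0.00575 m
Allowable rise: ΔT_a = T_lim − T_in = 281.9 − 170.2 = 111.7 K
γ̇_max² = ΔT_a·ρ·cp/(η·t_res) = 111.7·1330·1784/(4438·224.815) = 265.636 s⁻²
γ̇_max = sqrt(265.636) = 16.2983 s⁻¹
Solve γ̇ = πDN/h for N: N_max = γ̇_max·h/(π·D) = 16.2983 × 0.00575 / (π × 0.0842) = 0.354282 rev/s = 21.2569 rpm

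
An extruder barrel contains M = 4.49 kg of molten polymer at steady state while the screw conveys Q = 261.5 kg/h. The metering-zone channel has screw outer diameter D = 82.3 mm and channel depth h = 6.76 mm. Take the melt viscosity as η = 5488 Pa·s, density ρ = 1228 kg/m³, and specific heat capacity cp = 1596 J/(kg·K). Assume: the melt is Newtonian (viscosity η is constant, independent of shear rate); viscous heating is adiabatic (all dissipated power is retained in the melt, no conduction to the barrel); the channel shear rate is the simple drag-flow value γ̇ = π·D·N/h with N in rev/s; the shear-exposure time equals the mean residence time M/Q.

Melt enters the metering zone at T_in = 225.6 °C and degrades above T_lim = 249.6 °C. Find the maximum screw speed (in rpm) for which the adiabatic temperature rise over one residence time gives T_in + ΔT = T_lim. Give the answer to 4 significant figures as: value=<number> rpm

Convert throughput: Q = 261.5 kg/h = 261.5/3600 = 0.0726389 kg/s
t_res = M / Q_s = 4.49 ÷ 0.0726389 = 61.8126 s
Geometry in SI: D = 82.3 mm → 0.0823 m, h = 6.76 mm → 0.00676 m
ΔT_a = T_lim − T_in = 249.6 °C − 225.6 °C = 24 K
γ̇_max² = ΔT_a·ρ·cp / (η·t_res) = [24 × 1228 × 1596] / [5488 × 61.8126] = 138.66 s⁻²
γ̇_max = √138.66 = 11.7754 s⁻¹
Solve γ̇ = πDN/h for N: N_max = γ̇_max·h/(π·D) = 11.7754 × 0.00676 / (π × 0.0823) = 0.307874 rev/s = 18.4724 rpm

value=18.47 rpm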